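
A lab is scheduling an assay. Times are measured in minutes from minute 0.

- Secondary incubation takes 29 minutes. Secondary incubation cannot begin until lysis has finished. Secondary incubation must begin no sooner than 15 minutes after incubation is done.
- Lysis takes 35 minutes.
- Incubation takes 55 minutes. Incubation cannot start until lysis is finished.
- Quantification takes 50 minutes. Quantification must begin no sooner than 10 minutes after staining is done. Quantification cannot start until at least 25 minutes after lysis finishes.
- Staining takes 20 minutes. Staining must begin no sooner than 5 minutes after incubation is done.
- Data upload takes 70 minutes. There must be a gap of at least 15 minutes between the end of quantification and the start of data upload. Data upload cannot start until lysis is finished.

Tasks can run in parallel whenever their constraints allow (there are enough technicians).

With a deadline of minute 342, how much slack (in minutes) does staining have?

82

Nothing blocks lysis, so it runs from minute 0 to minute 35.
Incubation waits on lysis (finishes minute 35), so it starts at minute 35 and finishes at 35 + 55 = minute 90.
Staining cannot begin until incubation (finishes minute 90, plus 5-minute gap → minute 95). It runs from minute 95 to 95 + 20 = minute 115.

Working backward from the deadline:
Data upload must finish by minute 342; it takes 70 minutes, so it must start by 342 − 70 = minute 272.
Since data upload (must start by minute 272, minus 15-minute gap → minute 257) depends on it, quantification must finish by minute 257. Backing off its 50-minute duration gives a latest start of minute 207.
Staining feeds into quantification (must start by minute 207, minus 10-minute gap → minute 197); so staining must finish by minute 197 and therefore start by minute 177.
So staining can start as early as minute 95 and as late as minute 177, giving 177 − 95 = 82 minutes of slack.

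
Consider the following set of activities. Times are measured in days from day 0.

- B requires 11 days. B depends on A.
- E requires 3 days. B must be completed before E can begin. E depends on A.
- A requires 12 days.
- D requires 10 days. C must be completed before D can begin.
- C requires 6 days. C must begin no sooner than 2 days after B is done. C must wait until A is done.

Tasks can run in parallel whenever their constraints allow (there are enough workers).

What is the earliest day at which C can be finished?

31

A can start immediately at day 0; it finishes at day 12.
After A (finishes day 12), B can start at day 12 and finishes at day 23.
C cannot start until B (finishes day 23, plus 2-day gap → day 25); A (finishes day 12). The controlling bound is day 25, so C finishes at 25 + 6 = day 31.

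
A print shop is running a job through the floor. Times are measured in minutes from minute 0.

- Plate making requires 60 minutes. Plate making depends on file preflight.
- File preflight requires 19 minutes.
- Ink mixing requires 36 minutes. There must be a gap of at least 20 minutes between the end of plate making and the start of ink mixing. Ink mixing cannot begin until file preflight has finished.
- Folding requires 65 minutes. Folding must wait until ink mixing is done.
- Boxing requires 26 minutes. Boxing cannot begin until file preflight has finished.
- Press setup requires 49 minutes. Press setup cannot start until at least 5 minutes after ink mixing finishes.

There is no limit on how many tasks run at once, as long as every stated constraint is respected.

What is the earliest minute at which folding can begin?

135

File preflight has no prerequisites, so it starts at minute 0 and finishes at minute 19.
After file preflight (finishes minute 19), plate making can start at minute 19 and finishes at minute 79.
Ink mixing needs all of plate making (finishes minute 79, plus 20-minute gap → minute 99); file preflight (finishes minute 19). That puts its earliest start at minute 99; it finishes at 99 + 36 = minute 135.
Folding waits on ink mixing (finishes minute 135), so the earliest it can start is minute 135.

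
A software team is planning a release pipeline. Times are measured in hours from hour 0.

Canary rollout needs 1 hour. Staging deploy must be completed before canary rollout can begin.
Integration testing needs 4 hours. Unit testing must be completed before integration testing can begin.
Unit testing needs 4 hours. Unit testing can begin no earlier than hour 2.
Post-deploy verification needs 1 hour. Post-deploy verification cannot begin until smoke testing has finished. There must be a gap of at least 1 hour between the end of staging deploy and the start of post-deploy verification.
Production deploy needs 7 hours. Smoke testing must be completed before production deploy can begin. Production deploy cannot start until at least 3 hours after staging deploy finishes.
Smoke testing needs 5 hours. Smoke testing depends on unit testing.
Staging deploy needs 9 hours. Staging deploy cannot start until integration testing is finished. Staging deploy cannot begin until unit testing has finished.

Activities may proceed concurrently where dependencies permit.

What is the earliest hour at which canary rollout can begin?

19

Unit testing cannot begin until its own release at hour 2. It runs from hour 2 to 2 + 4 = hour 6.
Integration testing waits on unit testing (finishes hour 6), so it starts at hour 6 and finishes at 6 + 4 = hour 10.
Staging deploy cannot start until integration testing (finishes hour 10); unit testing (finishes hour 6). The controlling bound is hour 10, so staging deploy finishes at 10 + 9 = hour 19.
Canary rollout waits on staging deploy (finishes hour 19), so the earliest it can start is hour 19.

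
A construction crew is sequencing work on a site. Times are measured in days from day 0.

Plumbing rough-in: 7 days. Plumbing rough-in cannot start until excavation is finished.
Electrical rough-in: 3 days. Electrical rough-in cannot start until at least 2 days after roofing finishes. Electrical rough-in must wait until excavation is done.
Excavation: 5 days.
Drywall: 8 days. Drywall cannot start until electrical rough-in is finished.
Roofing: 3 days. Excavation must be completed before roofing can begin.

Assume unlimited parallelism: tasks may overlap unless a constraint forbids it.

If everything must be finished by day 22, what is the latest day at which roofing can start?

6

Drywall has no dependents, so it just needs to finish by day 22. Starting by 22 − 8 = day 14 achieves that.
Electrical rough-in feeds into drywall (must start by day 14); so electrical rough-in must finish by day 14 and therefore start by day 11.
Roofing has to be done before electrical rough-in (must start by day 11, minus 2-day gap → day 9). That means finishing by day 9, i.e. starting by 9 − 3 = day 6.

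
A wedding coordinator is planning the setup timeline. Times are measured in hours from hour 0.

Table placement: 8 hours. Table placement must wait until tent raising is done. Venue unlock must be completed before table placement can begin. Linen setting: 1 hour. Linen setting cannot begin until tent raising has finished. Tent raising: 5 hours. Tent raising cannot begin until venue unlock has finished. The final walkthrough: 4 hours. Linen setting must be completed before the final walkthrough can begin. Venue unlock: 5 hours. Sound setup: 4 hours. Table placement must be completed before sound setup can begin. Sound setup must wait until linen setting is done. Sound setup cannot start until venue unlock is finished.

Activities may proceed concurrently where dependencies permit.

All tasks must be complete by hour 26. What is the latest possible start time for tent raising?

9

To finish by hour 26, sound setup (duration 4) must start no later than hour 22.
Table placement has to be done before sound setup (must start by hour 22). That means finishing by hour 22, i.e. starting by 22 − 8 = hour 14.
To finish by hour 26, the final walkthrough (duration 4) must start no later than hour 22.
Linen setting must finish in time for sound setup (must start by hour 22); the final walkthrough (must start by hour 22). The tightest is hour 22, so linen setting must start by 22 − 1 = hour 21.
For tent raising: table placement (must start by hour 14); linen setting (must start by hour 21). The most restrictive is hour 14; with a 5-hour duration, tent raising must start by hour 9.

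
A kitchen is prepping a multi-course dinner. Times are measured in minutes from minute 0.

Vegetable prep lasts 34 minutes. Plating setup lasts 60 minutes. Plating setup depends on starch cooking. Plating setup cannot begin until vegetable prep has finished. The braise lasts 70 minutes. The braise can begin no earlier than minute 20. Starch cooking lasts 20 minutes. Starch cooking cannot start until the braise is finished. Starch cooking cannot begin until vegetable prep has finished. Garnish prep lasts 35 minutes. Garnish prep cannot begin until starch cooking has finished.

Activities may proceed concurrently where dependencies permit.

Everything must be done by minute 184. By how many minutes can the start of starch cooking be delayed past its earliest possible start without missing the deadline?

Vegetable prep has no prerequisites, so it starts at minute 0 and finishes at minute 34.
The braise cannot begin until its own release at minute 20. It runs from minute 20 to 20 + 70 = minute 90.
Starch cooking has to wait for the braise (finishes minute 90); vegetable prep (finishes minute 34). The latest of these is minute 90, so starch cooking runs minute 90 to 90 + 20 = minute 110.

Working backward from the deadline:
To finish by minute 184, plating setup (duration 60) must start no later than minute 124.
To finish by minute 184, garnish prep (duration 35) must start no later than minute 149.
Starch cooking feeds plating setup (must start by minute 124); garnish prep (must start by minute 149). Taking the minimum, starch cooking must finish by minute 124 and start by 124 − 20 = minute 104.
So starch cooking can start as early as minute 90 and as late as minute 104, giving 104 − 90 = 14 minutes of slack.

14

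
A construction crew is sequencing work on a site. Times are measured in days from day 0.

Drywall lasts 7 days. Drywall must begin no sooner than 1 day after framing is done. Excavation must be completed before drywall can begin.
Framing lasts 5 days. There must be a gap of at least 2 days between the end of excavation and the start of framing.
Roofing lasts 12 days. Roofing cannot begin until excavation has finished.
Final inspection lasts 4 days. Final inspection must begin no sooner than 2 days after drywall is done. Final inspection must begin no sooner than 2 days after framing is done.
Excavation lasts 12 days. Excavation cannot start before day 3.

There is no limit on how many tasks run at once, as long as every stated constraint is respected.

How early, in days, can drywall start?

23

Excavation cannot begin until its own release at day 3. It runs from day 3 to 3 + 12 = day 15.
Framing waits on excavation (finishes day 15, plus 2-day gap → day 17), so it starts at day 17 and finishes at 17 + 5 = day 22.
Drywall waits on framing (finishes day 22, plus 1-day gap → day 23); excavation (finishes day 15). The latest of these is day 23, which is the earliest drywall can start.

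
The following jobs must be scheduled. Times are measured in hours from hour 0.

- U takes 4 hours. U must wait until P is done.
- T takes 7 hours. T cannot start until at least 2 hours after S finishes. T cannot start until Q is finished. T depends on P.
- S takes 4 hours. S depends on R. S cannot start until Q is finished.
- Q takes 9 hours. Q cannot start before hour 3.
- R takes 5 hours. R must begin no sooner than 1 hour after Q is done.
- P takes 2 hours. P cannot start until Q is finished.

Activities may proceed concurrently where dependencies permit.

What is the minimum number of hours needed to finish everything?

Q cannot begin until its own release at hour 3. It runs from hour 3 to 3 + 9 = hour 12.
R cannot begin until Q (finishes hour 12, plus 1-hour gap → hour 13). It runs from hour 13 to 13 + 5 = hour 18.
S has to wait for R (finishes hour 18); Q (finishes hour 12). The latest of these is hour 18, so S runs hour 18 to 18 + 4 = hour 22.
P waits on Q (finishes hour 12), so it starts at hour 12 and finishes at 12 + 2 = hour 14.
U waits on P (finishes hour 14), so it starts at hour 14 and finishes at 14 + 4 = hour 18.
T cannot start until S (finishes hour 22, plus 2-hour gap → hour 24); Q (finishes hour 12); P (finishes hour 14). The controlling bound is hour 24, so T finishes at 24 + 7 = hour 31.
All tasks are finished once the last one completes. Finish times: P at 14, Q at 12, R at 18, S at 22, T at 31, U at 18. The latest is hour 31.

31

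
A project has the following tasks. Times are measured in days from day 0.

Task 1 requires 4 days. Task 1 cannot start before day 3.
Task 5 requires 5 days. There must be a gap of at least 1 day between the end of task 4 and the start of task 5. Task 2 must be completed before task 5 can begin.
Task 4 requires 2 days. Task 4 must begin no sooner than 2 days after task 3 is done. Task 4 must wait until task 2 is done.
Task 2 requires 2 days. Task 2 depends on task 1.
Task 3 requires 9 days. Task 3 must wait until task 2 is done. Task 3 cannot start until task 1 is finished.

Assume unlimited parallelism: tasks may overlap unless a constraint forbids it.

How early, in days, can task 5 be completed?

28

Task 1 waits on its own release at day 3, so it starts at day 3 and finishes at 3 + 4 = day 7.
Task 2 waits on task 1 (finishes day 7), so it starts at day 7 and finishes at 7 + 2 = day 9.
Task 3 cannot start until task 2 (finishes day 9); task 1 (finishes day 7). The controlling bound is day 9, so task 3 finishes at 9 + 9 = day 18.
Task 4 needs all of task 3 (finishes day 18, plus 2-day gap → day 20); task 2 (finishes day 9). That puts its earliest start at day 20; it finishes at 20 + 2 = day 22.
For task 5: task 4 (finishes day 22, plus 1-day gap → day 23); task 2 (finishes day 9). Taking the maximum gives a start of day 23, and it finishes at 23 + 5 = day 28.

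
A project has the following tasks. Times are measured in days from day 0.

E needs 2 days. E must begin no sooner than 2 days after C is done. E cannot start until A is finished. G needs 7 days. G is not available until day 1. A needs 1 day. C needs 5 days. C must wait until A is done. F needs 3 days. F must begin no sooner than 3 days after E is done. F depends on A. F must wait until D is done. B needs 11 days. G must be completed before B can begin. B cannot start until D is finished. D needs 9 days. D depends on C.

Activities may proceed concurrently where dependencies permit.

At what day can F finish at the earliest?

A has no prerequisites, so it starts at day 0 and finishes at day 1.
After A (finishes day 1), C can start at day 1 and finishes at day 6.
E has to wait for C (finishes day 6, plus 2-day gap → day 8); A (finishes day 1). The latest of these is day 8, so E runs day 8 to 8 + 2 = day 10.
After C (finishes day 6), D can start at day 6 and finishes at day 15.
For F: E (finishes day 10, plus 3-day gap → day 13); A (finishes day 1); D (finishes day 15). Taking the maximum gives a start of day 15, and it finishes at 15 + 3 = day 18.

18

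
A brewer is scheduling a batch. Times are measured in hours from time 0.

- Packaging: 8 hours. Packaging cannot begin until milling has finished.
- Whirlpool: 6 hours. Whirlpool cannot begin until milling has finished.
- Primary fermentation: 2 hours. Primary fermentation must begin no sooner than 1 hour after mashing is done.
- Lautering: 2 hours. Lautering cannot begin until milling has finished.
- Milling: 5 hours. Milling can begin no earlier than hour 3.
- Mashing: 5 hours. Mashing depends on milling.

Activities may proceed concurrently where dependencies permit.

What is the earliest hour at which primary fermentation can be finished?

Milling cannot begin until its own release at hour 3. It runs from hour 3 to 3 + 5 = hour 8.
Mashing cannot begin until milling (finishes hour 8). It runs from hour 8 to 8 + 5 = hour 13.
Primary fermentation waits on mashing (finishes hour 13, plus 1-hour gap → hour 14), so it starts at hour 14 and finishes at 14 + 2 = hour 16.

16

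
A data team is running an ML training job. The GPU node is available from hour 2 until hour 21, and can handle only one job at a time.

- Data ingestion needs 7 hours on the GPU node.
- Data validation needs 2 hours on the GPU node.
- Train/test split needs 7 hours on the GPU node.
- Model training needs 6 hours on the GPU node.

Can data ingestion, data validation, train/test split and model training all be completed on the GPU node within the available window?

The GPU node window is 21 − 2 = 19 hours.
Running back to back, the jobs need 7 + 2 + 7 + 6 = 22 hours on the GPU node.
Since 22 > 19, they cannot all fit.

No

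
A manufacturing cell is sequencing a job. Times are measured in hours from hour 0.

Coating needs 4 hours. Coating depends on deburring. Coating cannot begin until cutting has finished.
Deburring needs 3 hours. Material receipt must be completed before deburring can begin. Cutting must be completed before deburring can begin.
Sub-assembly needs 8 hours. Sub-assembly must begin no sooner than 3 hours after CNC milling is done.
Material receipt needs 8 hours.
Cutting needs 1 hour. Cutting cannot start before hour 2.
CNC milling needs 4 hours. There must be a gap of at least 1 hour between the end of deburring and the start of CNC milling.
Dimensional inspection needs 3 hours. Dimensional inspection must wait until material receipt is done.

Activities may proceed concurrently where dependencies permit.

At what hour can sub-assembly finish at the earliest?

27

After its own release at hour 2, cutting can start at hour 2 and finishes at hour 3.
Material receipt has no prerequisites, so it starts at hour 0 and finishes at hour 8.
Deburring has to wait for material receipt (finishes hour 8); cutting (finishes hour 3). The latest of these is hour 8, so deburring runs hour 8 to 8 + 3 = hour 11.
CNC milling waits on deburring (finishes hour 11, plus 1-hour gap → hour 12), so it starts at hour 12 and finishes at 12 + 4 = hour 16.
After CNC milling (finishes hour 16, plus 3-hour gap → hour 19), sub-assembly can start at hour 19 and finishes at hour 27.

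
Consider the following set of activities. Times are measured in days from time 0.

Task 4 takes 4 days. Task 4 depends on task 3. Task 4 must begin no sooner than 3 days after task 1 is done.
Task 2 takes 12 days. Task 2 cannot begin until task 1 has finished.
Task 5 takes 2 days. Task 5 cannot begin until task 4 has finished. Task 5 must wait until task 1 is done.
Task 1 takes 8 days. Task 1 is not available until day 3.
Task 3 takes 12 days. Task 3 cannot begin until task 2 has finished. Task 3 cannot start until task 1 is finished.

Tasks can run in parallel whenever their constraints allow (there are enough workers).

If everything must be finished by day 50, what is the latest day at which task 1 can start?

12

Task 5 has no dependents, so it just needs to finish by day 50. Starting by 50 − 2 = day 48 achieves that.
Task 4 has to be done before task 5 (must start by day 48). That means finishing by day 48, i.e. starting by 48 − 4 = day 44.
Task 3 has to be done before task 4 (must start by day 44). That means finishing by day 44, i.e. starting by 44 − 12 = day 32.
Task 2 feeds into task 3 (must start by day 32); so task 2 must finish by day 32 and therefore start by day 20.
Task 1 has several dependents: task 2 (must start by day 20); task 3 (must start by day 32); task 4 (must start by day 44, minus 3-day gap → day 41); task 5 (must start by day 48). The earliest of those limits is day 20, so task 1 must start by 20 − 8 = day 12.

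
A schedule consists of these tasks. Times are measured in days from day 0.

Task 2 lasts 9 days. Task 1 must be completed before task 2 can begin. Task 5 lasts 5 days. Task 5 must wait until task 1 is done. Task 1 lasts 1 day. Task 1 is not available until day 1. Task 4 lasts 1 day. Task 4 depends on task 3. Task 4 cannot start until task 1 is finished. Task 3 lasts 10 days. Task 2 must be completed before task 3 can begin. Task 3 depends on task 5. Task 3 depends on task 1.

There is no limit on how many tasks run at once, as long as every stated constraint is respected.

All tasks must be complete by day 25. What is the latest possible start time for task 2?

Task 4 has no dependents, so it just needs to finish by day 25. Starting by 25 − 1 = day 24 achieves that.
Task 3 feeds into task 4 (must start by day 24); so task 3 must finish by day 24 and therefore start by day 14.
Task 2 has to be done before task 3 (must start by day 14). That means finishing by day 14, i.e. starting by 14 − 9 = day 5.

5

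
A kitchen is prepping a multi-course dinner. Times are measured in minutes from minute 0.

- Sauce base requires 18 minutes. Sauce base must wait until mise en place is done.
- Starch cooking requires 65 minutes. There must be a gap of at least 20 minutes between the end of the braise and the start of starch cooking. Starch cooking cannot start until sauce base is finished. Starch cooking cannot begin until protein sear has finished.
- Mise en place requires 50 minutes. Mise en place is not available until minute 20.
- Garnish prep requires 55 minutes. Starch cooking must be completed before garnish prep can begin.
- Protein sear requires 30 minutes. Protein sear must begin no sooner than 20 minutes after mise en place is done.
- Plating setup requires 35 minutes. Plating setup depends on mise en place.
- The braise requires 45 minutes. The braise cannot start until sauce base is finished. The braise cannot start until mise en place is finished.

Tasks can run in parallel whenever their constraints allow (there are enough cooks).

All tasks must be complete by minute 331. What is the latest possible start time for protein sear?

181

Garnish prep must finish by minute 331; it takes 55 minutes, so it must start by 331 − 55 = minute 276.
Starch cooking must finish before garnish prep (must start by minute 276). With a 65-minute duration, starch cooking must start by 276 − 65 = minute 211.
Protein sear has to be done before starch cooking (must start by minute 211). That means finishing by minute 211, i.e. starting by 211 − 30 = minute 181.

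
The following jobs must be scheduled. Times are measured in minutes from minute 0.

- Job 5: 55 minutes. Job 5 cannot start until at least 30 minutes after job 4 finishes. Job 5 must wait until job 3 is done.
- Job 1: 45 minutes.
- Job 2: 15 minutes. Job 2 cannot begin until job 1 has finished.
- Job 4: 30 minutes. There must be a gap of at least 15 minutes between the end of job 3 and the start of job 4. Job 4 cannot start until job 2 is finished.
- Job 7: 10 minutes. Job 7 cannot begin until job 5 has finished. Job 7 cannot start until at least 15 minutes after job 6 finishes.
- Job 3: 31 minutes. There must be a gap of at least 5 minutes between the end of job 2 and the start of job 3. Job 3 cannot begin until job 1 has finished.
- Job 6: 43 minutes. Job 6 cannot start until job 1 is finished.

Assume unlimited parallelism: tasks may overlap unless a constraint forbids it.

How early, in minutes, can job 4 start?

Nothing blocks job 1, so it runs from minute 0 to minute 45.
After job 1 (finishes minute 45), job 2 can start at minute 45 and finishes at minute 60.
Job 3 cannot start until job 2 (finishes minute 60, plus 5-minute gap → minute 65); job 1 (finishes minute 45). The controlling bound is minute 65, so job 3 finishes at 65 + 31 = minute 96.
Job 4 waits on job 3 (finishes minute 96, plus 15-minute gap → minute 111); job 2 (finishes minute 60). The latest of these is minute 111, which is the earliest job 4 can start.

111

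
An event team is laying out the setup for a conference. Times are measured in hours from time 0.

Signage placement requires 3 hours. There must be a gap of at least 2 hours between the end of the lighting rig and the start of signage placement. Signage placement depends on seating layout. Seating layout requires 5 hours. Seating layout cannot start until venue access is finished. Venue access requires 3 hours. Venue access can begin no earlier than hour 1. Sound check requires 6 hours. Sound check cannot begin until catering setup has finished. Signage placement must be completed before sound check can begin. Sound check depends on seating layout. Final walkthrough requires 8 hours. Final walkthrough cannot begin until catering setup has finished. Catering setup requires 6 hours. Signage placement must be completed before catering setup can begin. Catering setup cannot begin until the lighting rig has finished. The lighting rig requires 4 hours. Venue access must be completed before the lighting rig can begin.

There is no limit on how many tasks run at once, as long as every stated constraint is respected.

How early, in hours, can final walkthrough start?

19

After its own release at hour 1, venue access can start at hour 1 and finishes at hour 4.
After venue access (finishes hour 4), seating layout can start at hour 4 and finishes at hour 9.
The lighting rig cannot begin until venue access (finishes hour 4). It runs from hour 4 to 4 + 4 = hour 8.
Signage placement has to wait for the lighting rig (finishes hour 8, plus 2-hour gap → hour 10); seating layout (finishes hour 9). The latest of these is hour 10, so signage placement runs hour 10 to 10 + 3 = hour 13.
Catering setup has to wait for signage placement (finishes hour 13); the lighting rig (finishes hour 8). The latest of these is hour 13, so catering setup runs hour 13 to 13 + 6 = hour 19.
Final walkthrough waits on catering setup (finishes hour 19), so the earliest it can start is hour 19.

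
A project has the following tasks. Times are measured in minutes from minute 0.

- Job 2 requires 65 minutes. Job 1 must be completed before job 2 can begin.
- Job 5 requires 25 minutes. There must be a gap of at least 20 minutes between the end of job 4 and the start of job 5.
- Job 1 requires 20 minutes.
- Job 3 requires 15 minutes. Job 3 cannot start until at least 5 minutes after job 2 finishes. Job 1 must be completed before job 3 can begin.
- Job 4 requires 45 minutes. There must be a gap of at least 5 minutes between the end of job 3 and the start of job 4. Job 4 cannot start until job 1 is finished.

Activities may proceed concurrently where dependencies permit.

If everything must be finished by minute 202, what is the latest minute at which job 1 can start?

2

Job 5 has no dependents, so it just needs to finish by minute 202. Starting by 202 − 25 = minute 177 achieves that.
Job 4 has to be done before job 5 (must start by minute 177, minus 20-minute gap → minute 157). That means finishing by minute 157, i.e. starting by 157 − 45 = minute 112.
Job 3 has to be done before job 4 (must start by minute 112, minus 5-minute gap → minute 107). That means finishing by minute 107, i.e. starting by 107 − 15 = minute 92.
Job 2 feeds into job 3 (must start by minute 92, minus 5-minute gap → minute 87); so job 2 must finish by minute 87 and therefore start by minute 22.
Job 1 must finish in time for job 2 (must start by minute 22); job 3 (must start by minute 92); job 4 (must start by minute 112). The tightest is minute 22, so job 1 must start by 22 − 20 = minute 2.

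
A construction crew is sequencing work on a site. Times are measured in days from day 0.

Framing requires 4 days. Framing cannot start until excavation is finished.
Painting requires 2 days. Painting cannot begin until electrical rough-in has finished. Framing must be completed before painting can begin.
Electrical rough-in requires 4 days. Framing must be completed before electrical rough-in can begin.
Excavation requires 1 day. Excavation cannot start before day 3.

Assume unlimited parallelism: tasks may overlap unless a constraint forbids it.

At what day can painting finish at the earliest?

After its own release at day 3, excavation can start at day 3 and finishes at day 4.
Framing cannot begin until excavation (finishes day 4). It runs from day 4 to 4 + 4 = day 8.
Electrical rough-in cannot begin until framing (finishes day 8). It runs from day 8 to 8 + 4 = day 12.
Painting needs all of electrical rough-in (finishes day 12); framing (finishes day 8). That puts its earliest start at day 12; it finishes at 12 + 2 = day 14.

14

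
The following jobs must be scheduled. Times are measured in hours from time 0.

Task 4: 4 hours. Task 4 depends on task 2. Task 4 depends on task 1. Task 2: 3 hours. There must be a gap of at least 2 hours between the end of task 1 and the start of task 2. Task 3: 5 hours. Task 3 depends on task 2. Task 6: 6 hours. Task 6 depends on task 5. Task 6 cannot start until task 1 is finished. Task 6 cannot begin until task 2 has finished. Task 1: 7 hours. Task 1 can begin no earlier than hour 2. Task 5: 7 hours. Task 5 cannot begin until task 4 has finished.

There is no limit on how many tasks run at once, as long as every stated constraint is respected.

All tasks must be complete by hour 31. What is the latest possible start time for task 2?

Nothing follows task 3; the deadline of hour 31 is its only limit. It must start by 31 − 5 = hour 26.
Nothing follows task 6; the deadline of hour 31 is its only limit. It must start by 31 − 6 = hour 25.
Task 5 must finish before task 6 (must start by hour 25). With a 7-hour duration, task 5 must start by 25 − 7 = hour 18.
Since task 5 (must start by hour 18) depends on it, task 4 must finish by hour 18. Backing off its 4-hour duration gives a latest start of hour 14.
For task 2: task 3 (must start by hour 26); task 4 (must start by hour 14); task 6 (must start by hour 25). The most restrictive is hour 14; with a 3-hour duration, task 2 must start by hour 11.

11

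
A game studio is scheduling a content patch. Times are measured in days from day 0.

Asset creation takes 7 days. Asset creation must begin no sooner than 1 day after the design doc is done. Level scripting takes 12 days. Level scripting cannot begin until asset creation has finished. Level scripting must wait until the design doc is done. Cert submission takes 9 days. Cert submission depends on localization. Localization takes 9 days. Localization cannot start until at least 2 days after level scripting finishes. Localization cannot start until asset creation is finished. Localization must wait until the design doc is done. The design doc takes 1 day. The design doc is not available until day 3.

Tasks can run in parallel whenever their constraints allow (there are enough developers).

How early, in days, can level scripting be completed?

After its own release at day 3, the design doc can start at day 3 and finishes at day 4.
Asset creation cannot begin until the design doc (finishes day 4, plus 1-day gap → day 5). It runs from day 5 to 5 + 7 = day 12.
Level scripting needs all of asset creation (finishes day 12); the design doc (finishes day 4). That puts its earliest start at day 12; it finishes at 12 + 12 = day 24.

24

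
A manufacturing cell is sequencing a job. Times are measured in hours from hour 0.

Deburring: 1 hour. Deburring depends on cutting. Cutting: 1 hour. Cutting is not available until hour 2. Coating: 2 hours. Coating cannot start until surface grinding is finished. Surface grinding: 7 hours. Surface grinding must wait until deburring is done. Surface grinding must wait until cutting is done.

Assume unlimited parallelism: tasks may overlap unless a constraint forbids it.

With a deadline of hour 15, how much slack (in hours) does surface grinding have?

Cutting waits on its own release at hour 2, so it starts at hour 2 and finishes at 2 + 1 = hour 3.
Deburring waits on cutting (finishes hour 3), so it starts at hour 3 and finishes at 3 + 1 = hour 4.
For surface grinding: deburring (finishes hour 4); cutting (finishes hour 3). Taking the maximum gives a start of hour 4, and it finishes at 4 + 7 = hour 11.

Working backward from the deadline:
Coating has no dependents, so it just needs to finish by hour 15. Starting by 15 − 2 = hour 13 achieves that.
Surface grinding has to be done before coating (must start by hour 13). That means finishing by hour 13, i.e. starting by 13 − 7 = hour 6.
So surface grinding can start as early as hour 4 and as late as hour 6, giving 6 − 4 = 2 hours of slack.

2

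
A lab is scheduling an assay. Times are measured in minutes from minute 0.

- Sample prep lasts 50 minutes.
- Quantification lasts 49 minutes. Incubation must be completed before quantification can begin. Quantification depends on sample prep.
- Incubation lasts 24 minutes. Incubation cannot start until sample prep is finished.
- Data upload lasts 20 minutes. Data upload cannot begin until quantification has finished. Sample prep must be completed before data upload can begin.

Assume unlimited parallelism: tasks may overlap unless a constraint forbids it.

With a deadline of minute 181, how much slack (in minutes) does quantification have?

Sample prep has no prerequisites, so it starts at minute 0 and finishes at minute 50.
Incubation cannot begin until sample prep (finishes minute 50). It runs from minute 50 to 50 + 24 = minute 74.
Quantification has to wait for incubation (finishes minute 74); sample prep (finishes minute 50). The latest of these is minute 74, so quantification runs minute 74 to 74 + 49 = minute 123.

Working backward from the deadline:
Data upload must finish by minute 181; it takes 20 minutes, so it must start by 181 − 20 = minute 161.
Quantification must finish before data upload (must start by minute 161). With a 49-minute duration, quantification must start by 161 − 49 = minute 112.
So quantification can start as early as minute 74 and as late as minute 112, giving 112 − 74 = 38 minutes of slack.

38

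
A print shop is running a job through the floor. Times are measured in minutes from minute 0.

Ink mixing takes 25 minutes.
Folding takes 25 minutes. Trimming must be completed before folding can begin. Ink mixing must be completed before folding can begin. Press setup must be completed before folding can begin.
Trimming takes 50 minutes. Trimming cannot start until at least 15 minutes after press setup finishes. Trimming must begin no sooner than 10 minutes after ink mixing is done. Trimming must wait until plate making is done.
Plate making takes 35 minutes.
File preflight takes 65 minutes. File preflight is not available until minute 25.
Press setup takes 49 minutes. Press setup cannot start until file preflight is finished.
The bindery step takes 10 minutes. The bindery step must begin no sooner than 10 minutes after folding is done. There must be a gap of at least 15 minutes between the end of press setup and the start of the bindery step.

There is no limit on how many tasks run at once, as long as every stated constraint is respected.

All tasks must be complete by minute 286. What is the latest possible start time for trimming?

191

The bindery step has no dependents, so it just needs to finish by minute 286. Starting by 286 − 10 = minute 276 achieves that.
Folding must finish before the bindery step (must start by minute 276, minus 10-minute gap → minute 266). With a 25-minute duration, folding must start by 266 − 25 = minute 241.
Since folding (must start by minute 241) depends on it, trimming must finish by minute 241. Backing off its 50-minute duration gives a latest start of minute 191.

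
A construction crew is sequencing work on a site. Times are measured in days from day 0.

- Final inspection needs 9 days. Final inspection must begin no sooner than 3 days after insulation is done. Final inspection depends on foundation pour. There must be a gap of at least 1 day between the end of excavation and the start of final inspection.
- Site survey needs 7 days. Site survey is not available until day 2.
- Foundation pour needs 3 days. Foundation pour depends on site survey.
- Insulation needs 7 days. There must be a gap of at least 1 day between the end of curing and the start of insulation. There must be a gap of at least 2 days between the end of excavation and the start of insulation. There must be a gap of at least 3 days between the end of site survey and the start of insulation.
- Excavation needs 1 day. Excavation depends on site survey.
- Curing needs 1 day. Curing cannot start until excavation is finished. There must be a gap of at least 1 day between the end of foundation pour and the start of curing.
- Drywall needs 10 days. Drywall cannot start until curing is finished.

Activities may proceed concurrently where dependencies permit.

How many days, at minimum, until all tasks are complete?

Site survey cannot begin until its own release at day 2. It runs from day 2 to 2 + 7 = day 9.
After site survey (finishes day 9), foundation pour can start at day 9 and finishes at day 12.
Excavation waits on site survey (finishes day 9), so it starts at day 9 and finishes at 9 + 1 = day 10.
For curing: excavation (finishes day 10); foundation pour (finishes day 12, plus 1-day gap → day 13). Taking the maximum gives a start of day 13, and it finishes at 13 + 1 = day 14.
Drywall waits on curing (finishes day 14), so it starts at day 14 and finishes at 14 + 10 = day 24.
Insulation cannot start until curing (finishes day 14, plus 1-day gap → day 15); excavation (finishes day 10, plus 2-day gap → day 12); site survey (finishes day 9, plus 3-day gap → day 12). The controlling bound is day 15, so insulation finishes at 15 + 7 = day 22.
Final inspection needs all of insulation (finishes day 22, plus 3-day gap → day 25); foundation pour (finishes day 12); excavation (finishes day 10, plus 1-day gap → day 11). That puts its earliest start at day 25; it finishes at 25 + 9 = day 34.
All tasks are finished once the last one completes. Finish times: Site survey at 9, Excavation at 10, Foundation pour at 12, Curing at 14, Insulation at 22, Drywall at 24, Final inspection at 34. The latest is day 34.

34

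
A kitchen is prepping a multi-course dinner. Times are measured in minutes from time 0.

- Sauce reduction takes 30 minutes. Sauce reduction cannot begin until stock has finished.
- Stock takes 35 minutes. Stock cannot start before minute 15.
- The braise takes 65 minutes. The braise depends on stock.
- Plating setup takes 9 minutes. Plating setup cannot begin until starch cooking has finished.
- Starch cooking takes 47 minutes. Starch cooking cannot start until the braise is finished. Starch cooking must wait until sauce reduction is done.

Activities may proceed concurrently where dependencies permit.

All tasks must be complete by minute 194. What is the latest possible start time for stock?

38

Plating setup must finish by minute 194; it takes 9 minutes, so it must start by 194 − 9 = minute 185.
Starch cooking has to be done before plating setup (must start by minute 185). That means finishing by minute 185, i.e. starting by 185 − 47 = minute 138.
The braise has to be done before starch cooking (must start by minute 138). That means finishing by minute 138, i.e. starting by 138 − 65 = minute 73.
Sauce reduction must finish before starch cooking (must start by minute 138). With a 30-minute duration, sauce reduction must start by 138 − 30 = minute 108.
Stock must finish in time for the braise (must start by minute 73); sauce reduction (must start by minute 108). The tightest is minute 73, so stock must start by 73 − 35 = minute 38.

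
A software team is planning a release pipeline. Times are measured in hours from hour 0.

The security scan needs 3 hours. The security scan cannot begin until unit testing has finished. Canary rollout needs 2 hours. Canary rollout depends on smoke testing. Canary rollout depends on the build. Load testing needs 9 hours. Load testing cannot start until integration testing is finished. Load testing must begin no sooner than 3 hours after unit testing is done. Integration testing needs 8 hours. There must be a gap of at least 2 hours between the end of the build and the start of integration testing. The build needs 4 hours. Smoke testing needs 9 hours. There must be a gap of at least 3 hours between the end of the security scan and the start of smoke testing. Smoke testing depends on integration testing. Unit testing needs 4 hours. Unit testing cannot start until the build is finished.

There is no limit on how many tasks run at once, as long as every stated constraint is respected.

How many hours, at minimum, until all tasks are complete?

25

Nothing blocks the build, so it runs from hour 0 to hour 4.
Integration testing waits on the build (finishes hour 4, plus 2-hour gap → hour 6), so it starts at hour 6 and finishes at 6 + 8 = hour 14.
After the build (finishes hour 4), unit testing can start at hour 4 and finishes at hour 8.
Load testing cannot start until integration testing (finishes hour 14); unit testing (finishes hour 8, plus 3-hour gap → hour 11). The controlling bound is hour 14, so load testing finishes at 14 + 9 = hour 23.
The security scan waits on unit testing (finishes hour 8), so it starts at hour 8 and finishes at 8 + 3 = hour 11.
Smoke testing needs all of the security scan (finishes hour 11, plus 3-hour gap → hour 14); integration testing (finishes hour 14). That puts its earliest start at hour 14; it finishes at 14 + 9 = hour 23.
Canary rollout cannot start until smoke testing (finishes hour 23); the build (finishes hour 4). The controlling bound is hour 23, so canary rollout finishes at 23 + 2 = hour 25.
All tasks are finished once the last one completes. Finish times: The build at 4, Unit testing at 8, Integration testing at 14, The security scan at 11, Smoke testing at 23, Canary rollout at 25, Load testing at 23. The latest is hour 25.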